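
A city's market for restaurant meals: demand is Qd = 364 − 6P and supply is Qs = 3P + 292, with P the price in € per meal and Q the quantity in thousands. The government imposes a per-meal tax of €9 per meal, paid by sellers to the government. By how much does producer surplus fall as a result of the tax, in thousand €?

Before the tax: set 364 − 6P = 3P + 292 → P* = €8, Q* = 316.
With the tax collected from sellers, supply shifts: Qs = 3(P − 9) + 292.
Solving gives Q = 298 with buyers paying €11 and sellers receiving €2 (the €9 wedge).
ΔPS is the trapezoid between Q = 298 and Q = 316 of height €6: ½ · (316 + 298) · 6 = €1842.

Producer surplus falls by €1842 thousand.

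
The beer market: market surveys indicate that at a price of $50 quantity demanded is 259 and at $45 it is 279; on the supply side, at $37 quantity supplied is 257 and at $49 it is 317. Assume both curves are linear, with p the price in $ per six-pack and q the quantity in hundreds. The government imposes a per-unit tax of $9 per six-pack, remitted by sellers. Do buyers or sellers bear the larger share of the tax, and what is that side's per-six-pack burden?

Buyers bear the larger share: $5 per six-pack.

Demand slope: (279 − 259)/(45 − 50) = -4, so qd = 459 − 4p.
Supply slope: (317 − 257)/(49 − 37) = 5, so qs = 5p + 72.
Without the tax, 459 − 4p = 5p + 72 gives 9p = 387, so p* = $43 and q* = 287.
With the tax collected from sellers, supply shifts: qs = 5(p − 9) + 72.
New equilibrium: buyers pay $48, sellers receive $39, q = 267. (Wedge: pb − ps = 9.)
Per-six-pack burden: buyers $5, sellers $4.
Buyers take the larger share because demand is less price-elastic here (demand slope 4 vs supply slope 5).
The less price-elastic side of the market bears the larger share of a per-unit tax.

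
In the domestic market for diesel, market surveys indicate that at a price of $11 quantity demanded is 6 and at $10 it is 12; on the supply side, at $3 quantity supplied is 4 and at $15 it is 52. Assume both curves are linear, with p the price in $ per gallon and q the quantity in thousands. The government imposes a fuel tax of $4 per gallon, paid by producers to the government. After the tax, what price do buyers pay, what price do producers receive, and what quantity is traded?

Buyers pay $9.6; producers receive $5.6; quantity = 14.4.

Demand slope: (12 − 6)/(10 − 11) = -6, so qd = 72 − 6p.
Supply slope: (52 − 4)/(15 − 3) = 4, so qs = 4p − 8.
Without the tax, 72 − 6p = 4p − 8 gives 10p = 80, so p* = $8 and q* = 24.
With the tax collected from producers, supply shifts: qs = 4(p − 4) − 8.
Solving gives q = 14.4 with buyers paying $9.6 and producers receiving $5.6 (the $4 wedge).
The less price-elastic side of the market bears the larger share of a per-unit tax.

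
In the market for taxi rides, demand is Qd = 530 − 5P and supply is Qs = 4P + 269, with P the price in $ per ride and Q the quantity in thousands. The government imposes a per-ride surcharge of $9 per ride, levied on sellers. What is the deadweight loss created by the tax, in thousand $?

Deadweight loss = $90 thousand.

Without the tax, 530 − 5P = 4P + 269 gives 9P = 261, so P* = $29 and Q* = 385.
With the tax collected from sellers, supply shifts: Qs = 4(P − 9) + 269.
Solving gives Q = 365 with consumers paying $33 and sellers receiving $24 (the $9 wedge).
Quantity falls by |ΔQ| = |385 − 365| = 20.
DWL = ½ · t · |ΔQ| = ½ · 9 · 20 = $90.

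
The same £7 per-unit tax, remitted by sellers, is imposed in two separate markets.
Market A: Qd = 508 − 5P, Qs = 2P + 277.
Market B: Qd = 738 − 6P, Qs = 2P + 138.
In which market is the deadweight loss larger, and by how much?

Market B, by £1.75.

Market A: pre-tax P* = £33, Q* = 343; post-tax Q = 333; deadweight loss = £35.
Market B: pre-tax P* = £75, Q* = 288; post-tax Q = 277.5; deadweight loss = £36.75.
Difference: £35 vs £36.75 → market B is larger by £1.75.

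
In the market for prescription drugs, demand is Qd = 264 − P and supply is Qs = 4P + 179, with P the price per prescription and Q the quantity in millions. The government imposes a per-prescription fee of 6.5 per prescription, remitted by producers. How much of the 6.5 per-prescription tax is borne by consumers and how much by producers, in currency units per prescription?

Before the tax: set 264 − P = 4P + 179 → P* = 17, Q* = 247.
With the tax collected from producers, supply shifts: Qs = 4(P − 6.5) + 179.
Solving gives Q = 241.8 with consumers paying 22.2 and producers receiving 15.7 (the 6.5 wedge).
Burden on consumers: 5.2; on producers: 1.3. (They sum to 6.5.)
The less price-elastic side of the market bears the larger share of a per-unit tax.

Consumers bear 5.2 per prescription; producers bear 1.3 per prescription.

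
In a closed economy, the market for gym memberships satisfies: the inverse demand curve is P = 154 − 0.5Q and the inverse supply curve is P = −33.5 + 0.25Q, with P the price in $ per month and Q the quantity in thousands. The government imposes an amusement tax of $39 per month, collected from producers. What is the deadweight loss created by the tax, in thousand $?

Rewrite in direct form: Qd = 308 − 2P and Qs = 4P + 134.
Before the tax: set 308 − 2P = 4P + 134 → P* = $29, Q* = 250.
With the tax collected from producers, supply shifts: Qs = 4(P − 39) + 134.
Solving gives Q = 198 with consumers paying $55 and producers receiving $16 (the $39 wedge).
Quantity falls by |ΔQ| = |250 − 198| = 52.
DWL = ½ · t · |ΔQ| = ½ · 39 · 52 = $1014.

Deadweight loss = $1014 thousand.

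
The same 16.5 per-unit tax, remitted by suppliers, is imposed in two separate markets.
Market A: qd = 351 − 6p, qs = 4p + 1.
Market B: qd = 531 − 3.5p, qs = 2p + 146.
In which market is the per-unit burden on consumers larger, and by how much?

Market A, by 0.6.

Market A: pre-tax p* = 35, q* = 141; post-tax q = 101.4; per-unit burden on consumers = 6.6.
Market B: pre-tax p* = 70, q* = 286; post-tax q = 265; per-unit burden on consumers = 6.
Difference: 6.6 vs 6 → market A is larger by 0.6.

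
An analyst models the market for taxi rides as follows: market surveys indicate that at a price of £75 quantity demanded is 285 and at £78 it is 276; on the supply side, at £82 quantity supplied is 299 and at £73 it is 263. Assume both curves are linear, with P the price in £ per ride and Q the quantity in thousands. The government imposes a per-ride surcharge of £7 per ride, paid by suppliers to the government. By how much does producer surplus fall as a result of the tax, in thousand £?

Demand slope: (276 − 285)/(78 − 75) = -3, so Qd = 510 − 3P.
Supply slope: (263 − 299)/(73 − 82) = 4, so Qs = 4P − 29.
Without the tax, 510 − 3P = 4P − 29 gives 7P = 539, so P* = £77 and Q* = 279.
With the tax collected from suppliers, supply shifts: Qs = 4(P − 7) − 29.
Solving gives Q = 267 with consumers paying £81 and suppliers receiving £74 (the £7 wedge).
ΔPS is the trapezoid between Q = 267 and Q = 279 of height £3: ½ · (279 + 267) · 3 = £819.

Producer surplus falls by £819 thousand.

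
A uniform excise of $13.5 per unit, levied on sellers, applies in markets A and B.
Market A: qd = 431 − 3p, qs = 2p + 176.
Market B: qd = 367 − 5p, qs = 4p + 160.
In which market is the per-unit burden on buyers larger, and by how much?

Market A: pre-tax p* = $51, q* = 278; post-tax q = 261.8; per-unit burden on buyers = $5.4.
Market B: pre-tax p* = $23, q* = 252; post-tax q = 222; per-unit burden on buyers = $6.
Difference: $5.4 vs $6 → market B is larger by $0.6.

Market B, by $0.6.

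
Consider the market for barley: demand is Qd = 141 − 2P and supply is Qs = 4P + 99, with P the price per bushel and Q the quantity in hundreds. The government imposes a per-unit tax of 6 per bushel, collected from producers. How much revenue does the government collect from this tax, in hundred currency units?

Without the tax, 141 − 2P = 4P + 99 gives 6P = 42, so P* = 7 and Q* = 127.
With the tax collected from producers, supply shifts: Qs = 4(P − 6) + 99.
Solving gives Q = 119 with buyers paying 11 and producers receiving 5 (the 6 wedge).
Revenue = t · Q = 6 · 119 = 714.

Tax revenue = 714 hundred.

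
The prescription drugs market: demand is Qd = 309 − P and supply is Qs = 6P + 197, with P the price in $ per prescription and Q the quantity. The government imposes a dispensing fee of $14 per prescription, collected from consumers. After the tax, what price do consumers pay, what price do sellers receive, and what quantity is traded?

Without the tax, 309 − P = 6P + 197 gives 7P = 112, so P* = $16 and Q* = 293.
With the tax collected from consumers, demand (in seller-price terms) shifts: Qd = 309 − (P + 14).
New equilibrium: consumers pay $28, sellers receive $14, Q = 281. (Wedge: Pb − Ps = 14.)

Consumers pay $28; sellers receive $14; quantity = 281.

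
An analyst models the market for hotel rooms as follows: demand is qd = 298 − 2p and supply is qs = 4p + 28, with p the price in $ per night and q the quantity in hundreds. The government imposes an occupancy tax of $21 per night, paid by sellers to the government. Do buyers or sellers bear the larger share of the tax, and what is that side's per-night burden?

Buyers bear the larger share: $14 per night.

Without the tax, 298 − 2p = 4p + 28 gives 6p = 270, so p* = $45 and q* = 208.
With the tax collected from sellers, supply shifts: qs = 4(p − 21) + 28.
Solving gives q = 180 with buyers paying $59 and sellers receiving $38 (the $21 wedge).
Per-night burden: buyers $14, sellers $7.
Buyers take the larger share because demand is less price-elastic here (demand slope 2 vs supply slope 4).
The less price-elastic side of the market bears the larger share of a per-unit tax.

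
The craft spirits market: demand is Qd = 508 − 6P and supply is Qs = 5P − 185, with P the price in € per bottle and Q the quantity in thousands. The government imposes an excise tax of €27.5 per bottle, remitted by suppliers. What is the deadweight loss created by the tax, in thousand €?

Before the tax: set 508 − 6P = 5P − 185 → P* = €63, Q* = 130.
With the tax collected from suppliers, supply shifts: Qs = 5(P − 27.5) − 185.
Solving gives Q = 55 with consumers paying €75.5 and suppliers receiving €48 (the €27.5 wedge).
Quantity falls by |ΔQ| = |130 − 55| = 75.
DWL = ½ · t · |ΔQ| = ½ · 27.5 · 75 = €1031.25.

Deadweight loss = €1031.25 thousand.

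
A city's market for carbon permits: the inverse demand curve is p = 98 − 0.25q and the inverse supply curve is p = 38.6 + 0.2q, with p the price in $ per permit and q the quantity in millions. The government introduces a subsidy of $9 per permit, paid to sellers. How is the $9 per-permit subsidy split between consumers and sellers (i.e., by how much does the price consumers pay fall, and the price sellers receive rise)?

Consumers gain $5 per permit; sellers gain $4 per permit.

Inverting to q(p) form: qd = 392 − 4p; qs = 5p − 193.
Before the subsidy: set 392 − 4p = 5p − 193 → p* = $65, q* = 132.
With a per-unit subsidy paid to sellers, each receives p + 9 per unit sold, so supply becomes qs = 5(p + 9) − 193.
New equilibrium: consumers pay $60, sellers receive $69, q = 152. (Wedge: pb − ps = −9.)
Gain to consumers: $5; to sellers: $4. (They sum to $9.)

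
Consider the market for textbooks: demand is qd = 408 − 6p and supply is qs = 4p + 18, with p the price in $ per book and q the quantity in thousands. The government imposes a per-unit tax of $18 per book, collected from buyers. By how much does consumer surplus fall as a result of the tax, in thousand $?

Consumer surplus falls by $1097.28 thousand.

Without the tax, 408 − 6p = 4p + 18 gives 10p = 390, so p* = $39 and q* = 174.
With the tax collected from buyers, demand (in seller-price terms) shifts: qd = 408 − 6(p + 18).
New equilibrium: buyers pay $46.2, suppliers receive $28.2, q = 130.8. (Wedge: pb − ps = 18.)
ΔCS is the trapezoid between Q = 130.8 and Q = 174 of height $7.2: ½ · (174 + 130.8) · 7.2 = $1097.28.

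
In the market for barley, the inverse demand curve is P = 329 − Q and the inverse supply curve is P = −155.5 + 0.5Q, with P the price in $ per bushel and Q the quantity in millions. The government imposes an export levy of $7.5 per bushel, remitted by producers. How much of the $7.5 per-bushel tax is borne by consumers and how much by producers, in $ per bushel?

Consumers bear $5 per bushel; producers bear $2.5 per bushel.

Rewrite in direct form: Qd = 329 − P and Qs = 2P + 311.
Before the tax: set 329 − P = 2P + 311 → P* = $6, Q* = 323.
With the tax collected from producers, supply shifts: Qs = 2(P − 7.5) + 311.
New equilibrium: consumers pay $11, producers receive $3.5, Q = 318. (Wedge: Pb − Ps = 7.5.)
Burden on consumers: $5; on producers: $2.5. (They sum to $7.5.)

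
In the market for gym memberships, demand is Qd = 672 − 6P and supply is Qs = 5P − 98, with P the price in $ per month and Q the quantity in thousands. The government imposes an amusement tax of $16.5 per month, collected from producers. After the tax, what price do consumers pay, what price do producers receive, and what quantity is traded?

Consumers pay $77.5; producers receive $61; quantity = 207.

Without the tax, 672 − 6P = 5P − 98 gives 11P = 770, so P* = $70 and Q* = 252.
With the tax collected from producers, supply shifts: Qs = 5(P − 16.5) − 98.
New equilibrium: consumers pay $77.5, producers receive $61, Q = 207. (Wedge: Pb − Ps = 16.5.)
The less price-elastic side of the market bears the larger share of a per-unit tax.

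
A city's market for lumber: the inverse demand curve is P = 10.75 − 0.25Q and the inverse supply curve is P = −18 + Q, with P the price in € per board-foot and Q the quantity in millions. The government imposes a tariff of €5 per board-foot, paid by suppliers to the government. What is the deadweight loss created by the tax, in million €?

Deadweight loss = €10 million.

Inverting to Q(P) form: Qd = 43 − 4P; Qs = P + 18.
Without the tax, 43 − 4P = P + 18 gives 5P = 25, so P* = €5 and Q* = 23.
With the tax collected from suppliers, supply shifts: Qs = (P − 5) + 18.
Solving gives Q = 19 with buyers paying €6 and suppliers receiving €1 (the €5 wedge).
Quantity falls by |ΔQ| = |23 − 19| = 4.
DWL = ½ · t · |ΔQ| = ½ · 5 · 4 = €10.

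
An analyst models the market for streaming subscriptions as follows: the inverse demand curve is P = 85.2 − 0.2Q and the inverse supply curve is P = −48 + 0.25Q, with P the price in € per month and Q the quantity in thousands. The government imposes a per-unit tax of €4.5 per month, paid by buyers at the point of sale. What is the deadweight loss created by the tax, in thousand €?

Rewrite in direct form: Qd = 426 − 5P and Qs = 4P + 192.
Before the tax: set 426 − 5P = 4P + 192 → P* = €26, Q* = 296.
With the tax collected from buyers, demand (in seller-price terms) shifts: Qd = 426 − 5(P + 4.5).
New equilibrium: buyers pay €28, sellers receive €23.5, Q = 286. (Wedge: Pb − Ps = 4.5.)
Quantity falls by |ΔQ| = |296 − 286| = 10.
DWL = ½ · t · |ΔQ| = ½ · 4.5 · 10 = €22.5.

Deadweight loss = €22.5 thousand.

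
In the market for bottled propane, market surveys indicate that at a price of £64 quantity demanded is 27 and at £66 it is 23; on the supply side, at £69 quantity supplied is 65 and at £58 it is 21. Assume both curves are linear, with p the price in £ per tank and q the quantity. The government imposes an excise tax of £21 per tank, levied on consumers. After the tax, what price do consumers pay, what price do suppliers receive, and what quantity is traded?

Consumers pay £75; suppliers receive £54; quantity = 5.

Demand slope: (23 − 27)/(66 − 64) = -2, so qd = 155 − 2p.
Supply slope: (21 − 65)/(58 − 69) = 4, so qs = 4p − 211.
Without the tax, 155 − 2p = 4p − 211 gives 6p = 366, so p* = £61 and q* = 33.
With the tax collected from consumers, demand (in seller-price terms) shifts: qd = 155 − 2(p + 21).
Solving gives q = 5 with consumers paying £75 and suppliers receiving £54 (the £21 wedge).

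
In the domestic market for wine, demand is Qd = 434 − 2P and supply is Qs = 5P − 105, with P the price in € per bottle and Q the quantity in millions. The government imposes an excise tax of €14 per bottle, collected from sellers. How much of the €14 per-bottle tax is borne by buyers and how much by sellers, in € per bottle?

Before the tax: set 434 − 2P = 5P − 105 → P* = €77, Q* = 280.
With the tax collected from sellers, supply shifts: Qs = 5(P − 14) − 105.
New equilibrium: buyers pay €87, sellers receive €73, Q = 260. (Wedge: Pb − Ps = 14.)
Burden on buyers: €10; on sellers: €4. (They sum to €14.)
The less price-elastic side of the market bears the larger share of a per-unit tax.

Buyers bear €10 per bottle; sellers bear €4 per bottle.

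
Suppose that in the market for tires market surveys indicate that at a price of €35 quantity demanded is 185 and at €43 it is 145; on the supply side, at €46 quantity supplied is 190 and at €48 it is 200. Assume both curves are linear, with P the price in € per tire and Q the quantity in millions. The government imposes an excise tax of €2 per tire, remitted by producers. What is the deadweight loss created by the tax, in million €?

Demand slope: (145 − 185)/(43 − 35) = -5, so Qd = 360 − 5P.
Supply slope: (200 − 190)/(48 − 46) = 5, so Qs = 5P − 40.
Before the tax: set 360 − 5P = 5P − 40 → P* = €40, Q* = 160.
With the tax collected from producers, supply shifts: Qs = 5(P − 2) − 40.
New equilibrium: consumers pay €41, producers receive €39, Q = 155. (Wedge: Pb − Ps = 2.)
Quantity falls by |ΔQ| = |160 − 155| = 5.
DWL = ½ · t · |ΔQ| = ½ · 2 · 5 = €5.

Deadweight loss = €5 million.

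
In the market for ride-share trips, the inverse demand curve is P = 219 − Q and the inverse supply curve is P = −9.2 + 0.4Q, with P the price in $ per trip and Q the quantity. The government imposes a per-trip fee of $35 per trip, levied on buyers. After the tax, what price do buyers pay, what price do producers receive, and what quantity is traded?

Buyers pay $81; producers receive $46; quantity = 138.

Inverting to Q(P) form: Qd = 219 − P; Qs = 2.5P + 23.
Before the tax: set 219 − P = 2.5P + 23 → P* = $56, Q* = 163.
With the tax collected from buyers, demand (in seller-price terms) shifts: Qd = 219 − (P + 35).
New equilibrium: buyers pay $81, producers receive $46, Q = 138. (Wedge: Pb − Ps = 35.)
The less price-elastic side of the market bears the larger share of a per-unit tax.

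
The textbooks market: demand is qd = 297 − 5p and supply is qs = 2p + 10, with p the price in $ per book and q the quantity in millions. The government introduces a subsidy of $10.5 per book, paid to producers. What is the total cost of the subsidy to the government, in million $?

Government outlay = $1123.5 million.

Before the subsidy: set 297 − 5p = 2p + 10 → p* = $41, q* = 92.
With a per-unit subsidy paid to producers, each receives p + 10.5 per unit sold, so supply becomes qs = 2(p + 10.5) + 10.
New equilibrium: consumers pay $38, producers receive $48.5, q = 107. (Wedge: pb − ps = −10.5.)
Outlay = t · Q = 10.5 · 107 = $1123.5.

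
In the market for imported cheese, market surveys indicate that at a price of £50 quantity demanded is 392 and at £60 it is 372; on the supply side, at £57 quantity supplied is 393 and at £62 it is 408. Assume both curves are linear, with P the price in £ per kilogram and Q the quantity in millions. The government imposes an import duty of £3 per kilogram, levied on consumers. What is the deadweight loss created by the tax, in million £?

Demand slope: (372 − 392)/(60 − 50) = -2, so Qd = 492 − 2P.
Supply slope: (408 − 393)/(62 − 57) = 3, so Qs = 3P + 222.
Before the tax: set 492 − 2P = 3P + 222 → P* = £54, Q* = 384.
With the tax collected from consumers, demand (in seller-price terms) shifts: Qd = 492 − 2(P + 3).
Solving gives Q = 380.4 with consumers paying £55.8 and suppliers receiving £52.8 (the £3 wedge).
Quantity falls by |ΔQ| = |384 − 380.4| = 3.6.
DWL = ½ · t · |ΔQ| = ½ · 3 · 3.6 = £5.4.

Deadweight loss = £5.4 million.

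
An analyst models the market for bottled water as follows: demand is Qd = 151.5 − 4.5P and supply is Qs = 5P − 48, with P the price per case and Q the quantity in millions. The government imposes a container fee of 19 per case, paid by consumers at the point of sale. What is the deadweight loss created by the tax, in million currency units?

Without the tax, 151.5 − 4.5P = 5P − 48 gives 9.5P = 199.5, so P* = 21 and Q* = 57.
With the tax collected from consumers, demand (in seller-price terms) shifts: Qd = 151.5 − 4.5(P + 19).
New equilibrium: consumers pay 31, sellers receive 12, Q = 12. (Wedge: Pb − Ps = 19.)
Quantity falls by |ΔQ| = |57 − 12| = 45.
DWL = ½ · t · |ΔQ| = ½ · 19 · 45 = 427.5.

Deadweight loss = 427.5 million.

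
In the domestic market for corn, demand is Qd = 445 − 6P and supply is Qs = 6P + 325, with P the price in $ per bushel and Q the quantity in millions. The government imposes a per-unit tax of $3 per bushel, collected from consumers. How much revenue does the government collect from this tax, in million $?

Without the tax, 445 − 6P = 6P + 325 gives 12P = 120, so P* = $10 and Q* = 385.
With the tax collected from consumers, demand (in seller-price terms) shifts: Qd = 445 − 6(P + 3).
New equilibrium: consumers pay $11.5, producers receive $8.5, Q = 376. (Wedge: Pb − Ps = 3.)
Revenue = t · Q = 3 · 376 = $1128.

Tax revenue = $1128 million.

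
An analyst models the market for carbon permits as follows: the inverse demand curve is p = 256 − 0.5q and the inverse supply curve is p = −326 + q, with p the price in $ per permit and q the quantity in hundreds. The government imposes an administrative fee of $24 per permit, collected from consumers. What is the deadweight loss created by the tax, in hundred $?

Inverting to q(p) form: qd = 512 − 2p; qs = p + 326.
Before the tax: set 512 − 2p = p + 326 → p* = $62, q* = 388.
With the tax collected from consumers, demand (in seller-price terms) shifts: qd = 512 − 2(p + 24).
New equilibrium: consumers pay $70, sellers receive $46, q = 372. (Wedge: pb − ps = 24.)
Quantity falls by |ΔQ| = |388 − 372| = 16.
DWL = ½ · t · |ΔQ| = ½ · 24 · 16 = $192.

Deadweight loss = $192 hundred.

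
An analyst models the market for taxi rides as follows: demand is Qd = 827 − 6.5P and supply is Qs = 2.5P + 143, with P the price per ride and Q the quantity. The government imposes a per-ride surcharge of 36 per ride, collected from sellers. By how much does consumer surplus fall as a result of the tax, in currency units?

Consumer surplus falls by 3005.

Before the tax: set 827 − 6.5P = 2.5P + 143 → P* = 76, Q* = 333.
With the tax collected from sellers, supply shifts: Qs = 2.5(P − 36) + 143.
Solving gives Q = 268 with buyers paying 86 and sellers receiving 50 (the 36 wedge).
ΔCS is the trapezoid between Q = 268 and Q = 333 of height 10: ½ · (333 + 268) · 10 = 3005.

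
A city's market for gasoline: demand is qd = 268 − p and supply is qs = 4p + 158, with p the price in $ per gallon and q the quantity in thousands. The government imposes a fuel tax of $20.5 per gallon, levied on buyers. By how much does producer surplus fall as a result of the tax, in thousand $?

Before the tax: set 268 − p = 4p + 158 → p* = $22, q* = 246.
With the tax collected from buyers, demand (in seller-price terms) shifts: qd = 268 − (p + 20.5).
Solving gives q = 229.6 with buyers paying $38.4 and suppliers receiving $17.9 (the $20.5 wedge).
ΔPS is the trapezoid between Q = 229.6 and Q = 246 of height $4.1: ½ · (246 + 229.6) · 4.1 = $974.98.

Producer surplus falls by $974.98 thousand.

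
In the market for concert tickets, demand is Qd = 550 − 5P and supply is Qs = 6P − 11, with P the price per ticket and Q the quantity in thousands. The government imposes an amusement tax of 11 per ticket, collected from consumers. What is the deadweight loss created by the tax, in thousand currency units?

Before the tax: set 550 − 5P = 6P − 11 → P* = 51, Q* = 295.
With the tax collected from consumers, demand (in seller-price terms) shifts: Qd = 550 − 5(P + 11).
New equilibrium: consumers pay 57, suppliers receive 46, Q = 265. (Wedge: Pb − Ps = 11.)
Quantity falls by |ΔQ| = |295 − 265| = 30.
DWL = ½ · t · |ΔQ| = ½ · 11 · 30 = 165.

Deadweight loss = 165 thousand.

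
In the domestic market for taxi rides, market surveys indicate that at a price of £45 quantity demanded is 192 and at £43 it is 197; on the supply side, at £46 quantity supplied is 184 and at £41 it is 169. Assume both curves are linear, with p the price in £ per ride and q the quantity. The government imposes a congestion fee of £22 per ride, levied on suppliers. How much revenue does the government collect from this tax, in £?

Demand slope: (197 − 192)/(43 − 45) = -2.5, so qd = 304.5 − 2.5p.
Supply slope: (169 − 184)/(41 − 46) = 3, so qs = 3p + 46.
Before the tax: set 304.5 − 2.5p = 3p + 46 → p* = £47, q* = 187.
With the tax collected from suppliers, supply shifts: qs = 3(p − 22) + 46.
Solving gives q = 157 with buyers paying £59 and suppliers receiving £37 (the £22 wedge).
Revenue = t · Q = 22 · 157 = £3454.

Tax revenue = £3454.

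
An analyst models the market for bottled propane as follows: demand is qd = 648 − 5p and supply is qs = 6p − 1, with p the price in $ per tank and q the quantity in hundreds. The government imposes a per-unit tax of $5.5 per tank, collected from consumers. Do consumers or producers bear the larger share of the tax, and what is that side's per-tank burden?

Before the tax: set 648 − 5p = 6p − 1 → p* = $59, q* = 353.
With the tax collected from consumers, demand (in seller-price terms) shifts: qd = 648 − 5(p + 5.5).
Solving gives q = 338 with consumers paying $62 and producers receiving $56.5 (the $5.5 wedge).
Per-tank burden: consumers $3, producers $2.5.
Consumers take the larger share because demand is less price-elastic here (demand slope 5 vs supply slope 6).

Consumers bear the larger share: $3 per tank.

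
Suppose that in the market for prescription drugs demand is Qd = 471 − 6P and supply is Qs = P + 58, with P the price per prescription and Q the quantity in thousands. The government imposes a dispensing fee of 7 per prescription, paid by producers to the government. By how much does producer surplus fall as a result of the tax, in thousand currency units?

Without the tax, 471 − 6P = P + 58 gives 7P = 413, so P* = 59 and Q* = 117.
With the tax collected from producers, supply shifts: Qs = (P − 7) + 58.
New equilibrium: consumers pay 60, producers receive 53, Q = 111. (Wedge: Pb − Ps = 7.)
ΔPS is the trapezoid between Q = 111 and Q = 117 of height 6: ½ · (117 + 111) · 6 = 684.

Producer surplus falls by 684 thousand.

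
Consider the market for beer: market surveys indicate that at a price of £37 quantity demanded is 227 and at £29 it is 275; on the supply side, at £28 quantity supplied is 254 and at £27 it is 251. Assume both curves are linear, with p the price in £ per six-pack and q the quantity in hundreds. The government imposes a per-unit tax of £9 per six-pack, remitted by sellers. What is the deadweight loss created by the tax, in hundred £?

Demand slope: (275 − 227)/(29 − 37) = -6, so qd = 449 − 6p.
Supply slope: (251 − 254)/(27 − 28) = 3, so qs = 3p + 170.
Before the tax: set 449 − 6p = 3p + 170 → p* = £31, q* = 263.
With the tax collected from sellers, supply shifts: qs = 3(p − 9) + 170.
Solving gives q = 245 with consumers paying £34 and sellers receiving £25 (the £9 wedge).
Quantity falls by |ΔQ| = |263 − 245| = 18.
DWL = ½ · t · |ΔQ| = ½ · 9 · 18 = £81.

Deadweight loss = £81 hundred.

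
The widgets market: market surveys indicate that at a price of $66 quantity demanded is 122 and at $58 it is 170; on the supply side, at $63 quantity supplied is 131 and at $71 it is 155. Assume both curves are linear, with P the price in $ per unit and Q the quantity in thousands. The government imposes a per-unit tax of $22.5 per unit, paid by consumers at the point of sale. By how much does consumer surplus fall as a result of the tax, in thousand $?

Consumer surplus falls by $836.25 thousand.

Demand slope: (170 − 122)/(58 − 66) = -6, so Qd = 518 − 6P.
Supply slope: (155 − 131)/(71 − 63) = 3, so Qs = 3P − 58.
Without the tax, 518 − 6P = 3P − 58 gives 9P = 576, so P* = $64 and Q* = 134.
With the tax collected from consumers, demand (in seller-price terms) shifts: Qd = 518 − 6(P + 22.5).
Solving gives Q = 89 with consumers paying $71.5 and suppliers receiving $49 (the $22.5 wedge).
ΔCS is the trapezoid between Q = 89 and Q = 134 of height $7.5: ½ · (134 + 89) · 7.5 = $836.25.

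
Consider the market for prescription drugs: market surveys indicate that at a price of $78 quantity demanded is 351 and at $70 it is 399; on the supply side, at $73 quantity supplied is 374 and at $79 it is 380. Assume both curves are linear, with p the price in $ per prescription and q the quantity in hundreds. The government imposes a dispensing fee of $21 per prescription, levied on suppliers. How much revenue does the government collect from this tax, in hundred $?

Tax revenue = $7497 hundred.

Demand slope: (399 − 351)/(70 − 78) = -6, so qd = 819 − 6p.
Supply slope: (380 − 374)/(79 − 73) = 1, so qs = p + 301.
Before the tax: set 819 − 6p = p + 301 → p* = $74, q* = 375.
With the tax collected from suppliers, supply shifts: qs = (p − 21) + 301.
Solving gives q = 357 with consumers paying $77 and suppliers receiving $56 (the $21 wedge).
Revenue = t · Q = 21 · 357 = $7497.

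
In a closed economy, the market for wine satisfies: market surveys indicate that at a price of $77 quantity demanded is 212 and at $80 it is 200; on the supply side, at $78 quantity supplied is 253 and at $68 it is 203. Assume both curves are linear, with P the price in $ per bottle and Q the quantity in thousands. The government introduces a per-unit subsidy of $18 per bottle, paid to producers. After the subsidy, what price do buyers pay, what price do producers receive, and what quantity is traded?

Demand slope: (200 − 212)/(80 − 77) = -4, so Qd = 520 − 4P.
Supply slope: (203 − 253)/(68 − 78) = 5, so Qs = 5P − 137.
Without the subsidy, 520 − 4P = 5P − 137 gives 9P = 657, so P* = $73 and Q* = 228.
With a per-unit subsidy paid to producers, each receives P + 18 per unit sold, so supply becomes Qs = 5(P + 18) − 137.
New equilibrium: buyers pay $63, producers receive $81, Q = 268. (Wedge: Pb − Ps = −18.)

Buyers pay $63; producers receive $81; quantity = 268.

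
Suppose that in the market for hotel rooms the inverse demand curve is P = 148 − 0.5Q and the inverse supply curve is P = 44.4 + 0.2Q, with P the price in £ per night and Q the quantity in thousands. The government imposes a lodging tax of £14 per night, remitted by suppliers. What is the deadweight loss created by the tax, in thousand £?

Rewrite in direct form: Qd = 296 − 2P and Qs = 5P − 222.
Before the tax: set 296 − 2P = 5P − 222 → P* = £74, Q* = 148.
With the tax collected from suppliers, supply shifts: Qs = 5(P − 14) − 222.
Solving gives Q = 128 with consumers paying £84 and suppliers receiving £70 (the £14 wedge).
Quantity falls by |ΔQ| = |148 − 128| = 20.
DWL = ½ · t · |ΔQ| = ½ · 14 · 20 = £140.

Deadweight loss = £140 thousand.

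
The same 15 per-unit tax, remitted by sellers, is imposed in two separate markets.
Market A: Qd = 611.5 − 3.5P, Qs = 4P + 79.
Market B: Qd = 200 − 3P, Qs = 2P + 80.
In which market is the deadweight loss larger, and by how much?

Market A, by 75.

Market A: pre-tax P* = 71, Q* = 363; post-tax Q = 335; deadweight loss = 210.
Market B: pre-tax P* = 24, Q* = 128; post-tax Q = 110; deadweight loss = 135.
Difference: 210 vs 135 → market A is larger by 75.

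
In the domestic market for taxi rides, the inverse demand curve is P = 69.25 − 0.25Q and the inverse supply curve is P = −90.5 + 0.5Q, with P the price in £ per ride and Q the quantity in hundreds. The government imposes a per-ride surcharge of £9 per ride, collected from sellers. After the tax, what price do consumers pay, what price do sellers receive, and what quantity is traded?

Rewrite in direct form: Qd = 277 − 4P and Qs = 2P + 181.
Without the tax, 277 − 4P = 2P + 181 gives 6P = 96, so P* = £16 and Q* = 213.
With the tax collected from sellers, supply shifts: Qs = 2(P − 9) + 181.
Solving gives Q = 201 with consumers paying £19 and sellers receiving £10 (the £9 wedge).
The less price-elastic side of the market bears the larger share of a per-unit tax.

Consumers pay £19; sellers receive £10; quantity = 201.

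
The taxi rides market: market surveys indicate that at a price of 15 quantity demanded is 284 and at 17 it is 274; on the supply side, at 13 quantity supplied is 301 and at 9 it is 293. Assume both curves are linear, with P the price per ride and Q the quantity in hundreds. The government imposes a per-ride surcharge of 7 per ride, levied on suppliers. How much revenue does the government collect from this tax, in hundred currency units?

Demand slope: (274 − 284)/(17 − 15) = -5, so Qd = 359 − 5P.
Supply slope: (293 − 301)/(9 − 13) = 2, so Qs = 2P + 275.
Before the tax: set 359 − 5P = 2P + 275 → P* = 12, Q* = 299.
With the tax collected from suppliers, supply shifts: Qs = 2(P − 7) + 275.
Solving gives Q = 289 with buyers paying 14 and suppliers receiving 7 (the 7 wedge).
Revenue = t · Q = 7 · 289 = 2023.

Tax revenue = 2023 hundred.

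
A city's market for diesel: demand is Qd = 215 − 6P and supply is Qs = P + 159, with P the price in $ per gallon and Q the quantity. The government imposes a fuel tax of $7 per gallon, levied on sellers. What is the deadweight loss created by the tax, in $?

Deadweight loss = $21.

Without the tax, 215 − 6P = P + 159 gives 7P = 56, so P* = $8 and Q* = 167.
With the tax collected from sellers, supply shifts: Qs = (P − 7) + 159.
Solving gives Q = 161 with buyers paying $9 and sellers receiving $2 (the $7 wedge).
Quantity falls by |ΔQ| = |167 − 161| = 6.
DWL = ½ · t · |ΔQ| = ½ · 7 · 6 = $21.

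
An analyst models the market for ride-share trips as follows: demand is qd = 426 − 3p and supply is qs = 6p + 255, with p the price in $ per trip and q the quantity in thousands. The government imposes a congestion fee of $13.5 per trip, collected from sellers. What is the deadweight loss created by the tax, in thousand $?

Deadweight loss = $182.25 thousand.

Without the tax, 426 − 3p = 6p + 255 gives 9p = 171, so p* = $19 and q* = 369.
With the tax collected from sellers, supply shifts: qs = 6(p − 13.5) + 255.
New equilibrium: consumers pay $28, sellers receive $14.5, q = 342. (Wedge: pb − ps = 13.5.)
Quantity falls by |ΔQ| = |369 − 342| = 27.
DWL = ½ · t · |ΔQ| = ½ · 13.5 · 27 = $182.25.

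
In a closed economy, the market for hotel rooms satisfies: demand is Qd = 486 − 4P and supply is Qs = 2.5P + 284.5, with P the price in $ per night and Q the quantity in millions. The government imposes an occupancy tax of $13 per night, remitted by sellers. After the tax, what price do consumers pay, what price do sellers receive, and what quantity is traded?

Without the tax, 486 − 4P = 2.5P + 284.5 gives 6.5P = 201.5, so P* = $31 and Q* = 362.
With the tax collected from sellers, supply shifts: Qs = 2.5(P − 13) + 284.5.
Solving gives Q = 342 with consumers paying $36 and sellers receiving $23 (the $13 wedge).
The less price-elastic side of the market bears the larger share of a per-unit tax.

Consumers pay $36; sellers receive $23; quantity = 342.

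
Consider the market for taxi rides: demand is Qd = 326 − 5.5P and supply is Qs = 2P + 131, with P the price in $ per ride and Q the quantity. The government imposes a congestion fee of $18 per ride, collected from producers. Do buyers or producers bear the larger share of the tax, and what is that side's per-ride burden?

Before the tax: set 326 − 5.5P = 2P + 131 → P* = $26, Q* = 183.
With the tax collected from producers, supply shifts: Qs = 2(P − 18) + 131.
Solving gives Q = 156.6 with buyers paying $30.8 and producers receiving $12.8 (the $18 wedge).
Per-ride burden: buyers $4.8, producers $13.2.
Producers take the larger share because supply is less price-elastic here (demand slope 5.5 vs supply slope 2).

Producers bear the larger share: $13.2 per ride.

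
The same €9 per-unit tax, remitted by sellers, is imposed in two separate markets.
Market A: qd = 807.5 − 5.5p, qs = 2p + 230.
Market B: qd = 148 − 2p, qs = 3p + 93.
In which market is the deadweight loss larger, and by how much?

Market A, by €10.8.

Market A: pre-tax p* = €77, q* = 384; post-tax q = 370.8; deadweight loss = €59.4.
Market B: pre-tax p* = €11, q* = 126; post-tax q = 115.2; deadweight loss = €48.6.
Difference: €59.4 vs €48.6 → market A is larger by €10.8.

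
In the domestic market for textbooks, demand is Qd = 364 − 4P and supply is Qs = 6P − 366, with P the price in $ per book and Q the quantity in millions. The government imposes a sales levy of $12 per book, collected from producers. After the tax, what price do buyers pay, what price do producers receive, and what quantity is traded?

Buyers pay $80.2; producers receive $68.2; quantity = 43.2.

Before the tax: set 364 − 4P = 6P − 366 → P* = $73, Q* = 72.
With the tax collected from producers, supply shifts: Qs = 6(P − 12) − 366.
Solving gives Q = 43.2 with buyers paying $80.2 and producers receiving $68.2 (the $12 wedge).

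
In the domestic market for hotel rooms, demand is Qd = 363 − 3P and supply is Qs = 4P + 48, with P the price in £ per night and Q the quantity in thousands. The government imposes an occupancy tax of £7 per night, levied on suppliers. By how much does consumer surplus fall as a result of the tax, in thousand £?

Without the tax, 363 − 3P = 4P + 48 gives 7P = 315, so P* = £45 and Q* = 228.
With the tax collected from suppliers, supply shifts: Qs = 4(P − 7) + 48.
Solving gives Q = 216 with consumers paying £49 and suppliers receiving £42 (the £7 wedge).
ΔCS is the trapezoid between Q = 216 and Q = 228 of height £4: ½ · (228 + 216) · 4 = £888.

Consumer surplus falls by £888 thousand.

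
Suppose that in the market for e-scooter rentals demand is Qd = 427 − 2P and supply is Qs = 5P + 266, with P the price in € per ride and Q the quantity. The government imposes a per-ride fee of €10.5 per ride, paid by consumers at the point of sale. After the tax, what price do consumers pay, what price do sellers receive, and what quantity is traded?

Consumers pay €30.5; sellers receive €20; quantity = 366.

Before the tax: set 427 − 2P = 5P + 266 → P* = €23, Q* = 381.
With the tax collected from consumers, demand (in seller-price terms) shifts: Qd = 427 − 2(P + 10.5).
New equilibrium: consumers pay €30.5, sellers receive €20, Q = 366. (Wedge: Pb − Ps = 10.5.)
The less price-elastic side of the market bears the larger share of a per-unit tax.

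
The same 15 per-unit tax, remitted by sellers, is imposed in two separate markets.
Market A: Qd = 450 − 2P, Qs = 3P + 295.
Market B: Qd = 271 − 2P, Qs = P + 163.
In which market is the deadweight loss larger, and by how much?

Market A, by 60.

Market A: pre-tax P* = 31, Q* = 388; post-tax Q = 370; deadweight loss = 135.
Market B: pre-tax P* = 36, Q* = 199; post-tax Q = 189; deadweight loss = 75.
Difference: 135 vs 75 → market A is larger by 60.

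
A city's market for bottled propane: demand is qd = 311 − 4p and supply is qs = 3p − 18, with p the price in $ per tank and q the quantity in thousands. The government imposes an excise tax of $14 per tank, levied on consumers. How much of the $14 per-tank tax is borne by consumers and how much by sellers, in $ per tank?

Consumers bear $6 per tank; sellers bear $8 per tank.

Without the tax, 311 − 4p = 3p − 18 gives 7p = 329, so p* = $47 and q* = 123.
With the tax collected from consumers, demand (in seller-price terms) shifts: qd = 311 − 4(p + 14).
New equilibrium: consumers pay $53, sellers receive $39, q = 99. (Wedge: pb − ps = 14.)
Burden on consumers: $6; on sellers: $8. (They sum to $14.)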